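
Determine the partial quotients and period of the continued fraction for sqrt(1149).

Write x_i = (sqrt(1149) + m_i)/d_i with (m_0, d_0) = (0, 1). a_0 = floor(sqrt(1149)) = 33, since 33^2 = 1089 <= 1149 < 1156 = 34^2.
Iterate m_{i+1} = d_i*a_i - m_i, d_{i+1} = (1149 - m_{i+1}^2)/d_i, a_{i+1} = floor((a_0 + m_{i+1})/d_{i+1}):
  m_1 = 1*33 - 0 = 33, d_1 = (1149 - 33^2)/1 = 60/1 = 60, a_1 = floor((33 + 33)/60) = 1.
  m_2 = 60*1 - 33 = 27, d_2 = (1149 - 27^2)/60 = 420/60 = 7, a_2 = floor((33 + 27)/7) = 8.
  m_3 = 7*8 - 27 = 29, d_3 = (1149 - 29^2)/7 = 308/7 = 44, a_3 = floor((33 + 29)/44) = 1.
  m_4 = 44*1 - 29 = 15, d_4 = (1149 - 15^2)/44 = 924/44 = 21, a_4 = floor((33 + 15)/21) = 2.
  m_5 = 21*2 - 15 = 27, d_5 = (1149 - 27^2)/21 = 420/21 = 20, a_5 = floor((33 + 27)/20) = 3.
  m_6 = 20*3 - 27 = 33, d_6 = (1149 - 33^2)/20 = 60/20 = 3, a_6 = floor((33 + 33)/3) = 22.
  m_7 = 3*22 - 33 = 33, d_7 = (1149 - 33^2)/3 = 60/3 = 20, a_7 = floor((33 + 33)/20) = 3.
  m_8 = 20*3 - 33 = 27, d_8 = (1149 - 27^2)/20 = 420/20 = 21, a_8 = floor((33 + 27)/21) = 2.
  m_9 = 21*2 - 27 = 15, d_9 = (1149 - 15^2)/21 = 924/21 = 44, a_9 = floor((33 + 15)/44) = 1.
  m_10 = 44*1 - 15 = 29, d_10 = (1149 - 29^2)/44 = 308/44 = 7, a_10 = floor((33 + 29)/7) = 8.
  m_11 = 7*8 - 29 = 27, d_11 = (1149 - 27^2)/7 = 420/7 = 60, a_11 = floor((33 + 27)/60) = 1.
  m_12 = 60*1 - 27 = 33, d_12 = (1149 - 33^2)/60 = 60/60 = 1, a_12 = floor((33 + 33)/1) = 66.
  m_13 = 1*66 - 33 = 33, d_13 = (1149 - 33^2)/1 = 60/1 = 60: (m_13, d_13) = (m_1, d_1) = (33, 60), so from here the quotients repeat a_1, ..., a_12; the period length is 12.
Hence the expansion of sqrt(1149) is a_0 = 33 followed by the repeating block 1, 8, 1, 2, 3, 22, 3, 2, 1, 8, 1, 66 (period 12).

[33; (1, 8, 1, 2, 3, 22, 3, 2, 1, 8, 1, 66)]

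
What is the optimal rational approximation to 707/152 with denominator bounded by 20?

Expand x = 707/152 as a continued fraction with the Euclidean algorithm:
  707 = 4*152 + 99, so a_0 = 4.
  152 = 1*99 + 53, so a_1 = 1.
  99 = 1*53 + 46, so a_2 = 1.
  53 = 1*46 + 7, so a_3 = 1.
  46 = 6*7 + 4, so a_4 = 6.
  7 = 1*4 + 3, so a_5 = 1.
  4 = 1*3 + 1, so a_6 = 1.
  3 = 3*1 + 0, so a_7 = 3.
so x = [4; 1, 1, 1, 6, 1, 1, 3].
Convergents (p_i = a_i*p_{i-1} + p_{i-2}, q_i = a_i*q_{i-1} + q_{i-2} with p_{-2}=0, p_{-1}=1, q_{-2}=1, q_{-1}=0), until the denominator exceeds 20:
  i=0: a_0=4, p_0 = 4*1 + 0 = 4, q_0 = 4*0 + 1 = 1.
  i=1: a_1=1, p_1 = 1*4 + 1 = 5, q_1 = 1*1 + 0 = 1.
  i=2: a_2=1, p_2 = 1*5 + 4 = 9, q_2 = 1*1 + 1 = 2.
  i=3: a_3=1, p_3 = 1*9 + 5 = 14, q_3 = 1*2 + 1 = 3.
  i=4: a_4=6, p_4 = 6*14 + 9 = 93, q_4 = 6*3 + 2 = 20.
  i=5: a_5=1, p_5 = 1*93 + 14 = 107, q_5 = 1*20 + 3 = 23.
q_5 = 23 > 20, so the last convergent with denominator <= 20 is p_4/q_4 = 93/20.
The closest fraction with denominator <= 20 is either p_4/q_4 or the intermediate fraction (k*p_4 + p_3)/(k*q_4 + q_3) with the largest k >= 1 whose denominator stays <= 20; these approach x as k grows, and every other convergent or intermediate fraction in range is farther away.
Largest k: floor((20 - q_3)/q_4) = floor((20 - 3)/20) = 0.
Since k = 0, no intermediate fraction beyond p_4/q_4 has denominator <= 20, so the convergent 93/20 is the closest (its error is |707*20 - 93*152|/(152*20) = 4/3040).

93/20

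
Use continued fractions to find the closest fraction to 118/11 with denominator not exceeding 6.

Expand x = 118/11 as a continued fraction with the Euclidean algorithm:
  118 = 10*11 + 8, so a_0 = 10.
  11 = 1*8 + 3, so a_1 = 1.
  8 = 2*3 + 2, so a_2 = 2.
  3 = 1*2 + 1, so a_3 = 1.
  2 = 2*1 + 0, so a_4 = 2.
so x = [10; 1, 2, 1, 2].
Convergents (p_i = a_i*p_{i-1} + p_{i-2}, q_i = a_i*q_{i-1} + q_{i-2} with p_{-2}=0, p_{-1}=1, q_{-2}=1, q_{-1}=0), until the denominator exceeds 6:
  i=0: a_0=10, p_0 = 10*1 + 0 = 10, q_0 = 10*0 + 1 = 1.
  i=1: a_1=1, p_1 = 1*10 + 1 = 11, q_1 = 1*1 + 0 = 1.
  i=2: a_2=2, p_2 = 2*11 + 10 = 32, q_2 = 2*1 + 1 = 3.
  i=3: a_3=1, p_3 = 1*32 + 11 = 43, q_3 = 1*3 + 1 = 4.
  i=4: a_4=2, p_4 = 2*43 + 32 = 118, q_4 = 2*4 + 3 = 11.
q_4 = 11 > 6, so the last convergent with denominator <= 6 is p_3/q_3 = 43/4.
The closest fraction with denominator <= 6 is either p_3/q_3 or the intermediate fraction (k*p_3 + p_2)/(k*q_3 + q_2) with the largest k >= 1 whose denominator stays <= 6; these approach x as k grows, and every other convergent or intermediate fraction in range is farther away.
Largest k: floor((6 - q_2)/q_3) = floor((6 - 3)/4) = 0.
Since k = 0, no intermediate fraction beyond p_3/q_3 has denominator <= 6, so the convergent 43/4 is the closest (its error is |118*4 - 43*11|/(11*4) = 1/44).

43/4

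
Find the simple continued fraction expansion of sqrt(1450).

[38; (12, 1, 2, 8, 8, 2, 1, 12, 76)]

Write x_i = (sqrt(1450) + m_i)/d_i with (m_0, d_0) = (0, 1). a_0 = floor(sqrt(1450)) = 38, since 38^2 = 1444 <= 1450 < 1521 = 39^2.
Iterate m_{i+1} = d_i*a_i - m_i, d_{i+1} = (1450 - m_{i+1}^2)/d_i, a_{i+1} = floor((a_0 + m_{i+1})/d_{i+1}):
  m_1 = 1*38 - 0 = 38, d_1 = (1450 - 38^2)/1 = 6/1 = 6, a_1 = floor((38 + 38)/6) = 12.
  m_2 = 6*12 - 38 = 34, d_2 = (1450 - 34^2)/6 = 294/6 = 49, a_2 = floor((38 + 34)/49) = 1.
  m_3 = 49*1 - 34 = 15, d_3 = (1450 - 15^2)/49 = 1225/49 = 25, a_3 = floor((38 + 15)/25) = 2.
  m_4 = 25*2 - 15 = 35, d_4 = (1450 - 35^2)/25 = 225/25 = 9, a_4 = floor((38 + 35)/9) = 8.
  m_5 = 9*8 - 35 = 37, d_5 = (1450 - 37^2)/9 = 81/9 = 9, a_5 = floor((38 + 37)/9) = 8.
  m_6 = 9*8 - 37 = 35, d_6 = (1450 - 35^2)/9 = 225/9 = 25, a_6 = floor((38 + 35)/25) = 2.
  m_7 = 25*2 - 35 = 15, d_7 = (1450 - 15^2)/25 = 1225/25 = 49, a_7 = floor((38 + 15)/49) = 1.
  m_8 = 49*1 - 15 = 34, d_8 = (1450 - 34^2)/49 = 294/49 = 6, a_8 = floor((38 + 34)/6) = 12.
  m_9 = 6*12 - 34 = 38, d_9 = (1450 - 38^2)/6 = 6/6 = 1, a_9 = floor((38 + 38)/1) = 76.
  m_10 = 1*76 - 38 = 38, d_10 = (1450 - 38^2)/1 = 6/1 = 6: (m_10, d_10) = (m_1, d_1) = (38, 6), so from here the quotients repeat a_1, ..., a_9; the period length is 9.
Hence the expansion of sqrt(1450) is a_0 = 38 followed by the repeating block 12, 1, 2, 8, 8, 2, 1, 12, 76 (period 9).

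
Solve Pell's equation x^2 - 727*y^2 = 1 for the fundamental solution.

(x, y) = (728, 27)

First expand sqrt(727) as a continued fraction. With x_i = (sqrt(727) + m_i)/d_i and (m_0, d_0) = (0, 1): a_0 = floor(sqrt(727)) = 26, since 26^2 = 676 <= 727 < 729 = 27^2.
Iterate m_{i+1} = d_i*a_i - m_i, d_{i+1} = (727 - m_{i+1}^2)/d_i, a_{i+1} = floor((a_0 + m_{i+1})/d_{i+1}):
  m_1 = 1*26 - 0 = 26, d_1 = (727 - 26^2)/1 = 51/1 = 51, a_1 = floor((26 + 26)/51) = 1.
  m_2 = 51*1 - 26 = 25, d_2 = (727 - 25^2)/51 = 102/51 = 2, a_2 = floor((26 + 25)/2) = 25.
  m_3 = 2*25 - 25 = 25, d_3 = (727 - 25^2)/2 = 102/2 = 51, a_3 = floor((26 + 25)/51) = 1.
  m_4 = 51*1 - 25 = 26, d_4 = (727 - 26^2)/51 = 51/51 = 1, a_4 = floor((26 + 26)/1) = 52.
  m_5 = 1*52 - 26 = 26, d_5 = (727 - 26^2)/1 = 51/1 = 51: (m_5, d_5) = (m_1, d_1) = (26, 51), so from here the quotients repeat a_1, ..., a_4; the period length is 4.
So sqrt(727) = [26; (1, 25, 1, 52)] with period length k = 4.
k is even, so the fundamental solution of x^2 - 727y^2 = 1 is (p_{k-1}, q_{k-1}) = (p_3, q_3); compute convergents through index 3.
Convergents (p_i = a_i*p_{i-1} + p_{i-2}, q_i = a_i*q_{i-1} + q_{i-2} with p_{-2}=0, p_{-1}=1, q_{-2}=1, q_{-1}=0):
  i=0: a_0=26, p_0 = 26*1 + 0 = 26, q_0 = 26*0 + 1 = 1.
  i=1: a_1=1, p_1 = 1*26 + 1 = 27, q_1 = 1*1 + 0 = 1.
  i=2: a_2=25, p_2 = 25*27 + 26 = 701, q_2 = 25*1 + 1 = 26.
  i=3: a_3=1, p_3 = 1*701 + 27 = 728, q_3 = 1*26 + 1 = 27.
Check: 728^2 - 727*27^2 = 529984 - 529983 = 1, so (x, y) = (728, 27) solves the equation, and by the theorem it is the least positive solution.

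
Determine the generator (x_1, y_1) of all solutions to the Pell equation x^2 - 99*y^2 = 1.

(x, y) = (10, 1)

First expand sqrt(99) as a continued fraction. With x_i = (sqrt(99) + m_i)/d_i and (m_0, d_0) = (0, 1): a_0 = floor(sqrt(99)) = 9, since 9^2 = 81 <= 99 < 100 = 10^2.
Iterate m_{i+1} = d_i*a_i - m_i, d_{i+1} = (99 - m_{i+1}^2)/d_i, a_{i+1} = floor((a_0 + m_{i+1})/d_{i+1}):
  m_1 = 1*9 - 0 = 9, d_1 = (99 - 9^2)/1 = 18/1 = 18, a_1 = floor((9 + 9)/18) = 1.
  m_2 = 18*1 - 9 = 9, d_2 = (99 - 9^2)/18 = 18/18 = 1, a_2 = floor((9 + 9)/1) = 18.
  m_3 = 1*18 - 9 = 9, d_3 = (99 - 9^2)/1 = 18/1 = 18: (m_3, d_3) = (m_1, d_1) = (9, 18), so from here the quotients repeat a_1, a_2; the period length is 2.
So sqrt(99) = [9; (1, 18)] with period length k = 2.
k is even, so the fundamental solution of x^2 - 99y^2 = 1 is (p_{k-1}, q_{k-1}) = (p_1, q_1); compute convergents through index 1.
Convergents (p_i = a_i*p_{i-1} + p_{i-2}, q_i = a_i*q_{i-1} + q_{i-2} with p_{-2}=0, p_{-1}=1, q_{-2}=1, q_{-1}=0):
  i=0: a_0=9, p_0 = 9*1 + 0 = 9, q_0 = 9*0 + 1 = 1.
  i=1: a_1=1, p_1 = 1*9 + 1 = 10, q_1 = 1*1 + 0 = 1.
Check: 10^2 - 99*1^2 = 100 - 99 = 1, so (x, y) = (10, 1) solves the equation, and by the theorem it is the least positive solution.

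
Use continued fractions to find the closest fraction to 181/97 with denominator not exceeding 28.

Expand x = 181/97 as a continued fraction with the Euclidean algorithm:
  181 = 1*97 + 84, so a_0 = 1.
  97 = 1*84 + 13, so a_1 = 1.
  84 = 6*13 + 6, so a_2 = 6.
  13 = 2*6 + 1, so a_3 = 2.
  6 = 6*1 + 0, so a_4 = 6.
so x = [1; 1, 6, 2, 6].
Convergents (p_i = a_i*p_{i-1} + p_{i-2}, q_i = a_i*q_{i-1} + q_{i-2} with p_{-2}=0, p_{-1}=1, q_{-2}=1, q_{-1}=0), until the denominator exceeds 28:
  i=0: a_0=1, p_0 = 1*1 + 0 = 1, q_0 = 1*0 + 1 = 1.
  i=1: a_1=1, p_1 = 1*1 + 1 = 2, q_1 = 1*1 + 0 = 1.
  i=2: a_2=6, p_2 = 6*2 + 1 = 13, q_2 = 6*1 + 1 = 7.
  i=3: a_3=2, p_3 = 2*13 + 2 = 28, q_3 = 2*7 + 1 = 15.
  i=4: a_4=6, p_4 = 6*28 + 13 = 181, q_4 = 6*15 + 7 = 97.
q_4 = 97 > 28, so the last convergent with denominator <= 28 is p_3/q_3 = 28/15.
The closest fraction with denominator <= 28 is either p_3/q_3 or the intermediate fraction (k*p_3 + p_2)/(k*q_3 + q_2) with the largest k >= 1 whose denominator stays <= 28; these approach x as k grows, and every other convergent or intermediate fraction in range is farther away.
Largest k: floor((28 - q_2)/q_3) = floor((28 - 7)/15) = 1.
That gives (1*28 + 13)/(1*15 + 7) = 41/22.
Compare the errors: |x - 28/15| = |181*15 - 28*97|/(97*15) = 1/1455, and |x - 41/22| = |181*22 - 41*97|/(97*22) = 5/2134.
Cross-multiplying, 1*2134 = 2134 < 7275 = 5*1455, so 1/1455 is smaller: the convergent 28/15 is closer to x than 41/22.

28/15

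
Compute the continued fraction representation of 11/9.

Run the Euclidean algorithm on 11 and 9; the successive quotients are the partial quotients a_0, a_1, ... (each step inverts the fractional part left over by the previous one):
  11 = 1*9 + 2, so a_0 = 1.
  9 = 4*2 + 1, so a_1 = 4.
  2 = 2*1 + 0, so a_2 = 2.
The remainder reaches 0 after 3 divisions, so the expansion has 3 partial quotients, read off in order.

[1; 4, 2]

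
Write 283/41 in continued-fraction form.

[6; 1, 9, 4]

Run the Euclidean algorithm on 283 and 41; the successive quotients are the partial quotients a_0, a_1, ... (each step inverts the fractional part left over by the previous one):
  283 = 6*41 + 37, so a_0 = 6.
  41 = 1*37 + 4, so a_1 = 1.
  37 = 9*4 + 1, so a_2 = 9.
  4 = 4*1 + 0, so a_3 = 4.
The remainder reaches 0 after 4 divisions, so the expansion has 4 partial quotients, read off in order.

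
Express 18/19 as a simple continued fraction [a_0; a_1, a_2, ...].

[0; 1, 18]

Run the Euclidean algorithm on 18 and 19; the successive quotients are the partial quotients a_0, a_1, ... (each step inverts the fractional part left over by the previous one):
  18 = 0*19 + 18, so a_0 = 0.
  19 = 1*18 + 1, so a_1 = 1.
  18 = 18*1 + 0, so a_2 = 18.
The remainder reaches 0 after 3 divisions, so the expansion has 3 partial quotients, read off in order.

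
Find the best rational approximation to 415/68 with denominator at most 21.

Expand x = 415/68 as a continued fraction with the Euclidean algorithm:
  415 = 6*68 + 7, so a_0 = 6.
  68 = 9*7 + 5, so a_1 = 9.
  7 = 1*5 + 2, so a_2 = 1.
  5 = 2*2 + 1, so a_3 = 2.
  2 = 2*1 + 0, so a_4 = 2.
so x = [6; 9, 1, 2, 2].
Convergents (p_i = a_i*p_{i-1} + p_{i-2}, q_i = a_i*q_{i-1} + q_{i-2} with p_{-2}=0, p_{-1}=1, q_{-2}=1, q_{-1}=0), until the denominator exceeds 21:
  i=0: a_0=6, p_0 = 6*1 + 0 = 6, q_0 = 6*0 + 1 = 1.
  i=1: a_1=9, p_1 = 9*6 + 1 = 55, q_1 = 9*1 + 0 = 9.
  i=2: a_2=1, p_2 = 1*55 + 6 = 61, q_2 = 1*9 + 1 = 10.
  i=3: a_3=2, p_3 = 2*61 + 55 = 177, q_3 = 2*10 + 9 = 29.
q_3 = 29 > 21, so the last convergent with denominator <= 21 is p_2/q_2 = 61/10.
The closest fraction with denominator <= 21 is either p_2/q_2 or the intermediate fraction (k*p_2 + p_1)/(k*q_2 + q_1) with the largest k >= 1 whose denominator stays <= 21; these approach x as k grows, and every other convergent or intermediate fraction in range is farther away.
Largest k: floor((21 - q_1)/q_2) = floor((21 - 9)/10) = 1.
That gives (1*61 + 55)/(1*10 + 9) = 116/19.
Compare the errors: |x - 61/10| = |415*10 - 61*68|/(68*10) = 2/680, and |x - 116/19| = |415*19 - 116*68|/(68*19) = 3/1292.
Cross-multiplying, 3*680 = 2040 < 2584 = 2*1292, so 3/1292 is smaller: the intermediate fraction 116/19 is closer to x than 61/10.

116/19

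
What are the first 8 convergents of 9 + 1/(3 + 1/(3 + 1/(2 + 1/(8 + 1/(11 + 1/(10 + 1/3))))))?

Using the convergent recurrence p_i = a_i*p_{i-1} + p_{i-2}, q_i = a_i*q_{i-1} + q_{i-2} with p_{-2}=0, p_{-1}=1, q_{-2}=1, q_{-1}=0:
  i=0: a_0=9, p_0 = 9*1 + 0 = 9, q_0 = 9*0 + 1 = 1.
  i=1: a_1=3, p_1 = 3*9 + 1 = 28, q_1 = 3*1 + 0 = 3.
  i=2: a_2=3, p_2 = 3*28 + 9 = 93, q_2 = 3*3 + 1 = 10.
  i=3: a_3=2, p_3 = 2*93 + 28 = 214, q_3 = 2*10 + 3 = 23.
  i=4: a_4=8, p_4 = 8*214 + 93 = 1805, q_4 = 8*23 + 10 = 194.
  i=5: a_5=11, p_5 = 11*1805 + 214 = 20069, q_5 = 11*194 + 23 = 2157.
  i=6: a_6=10, p_6 = 10*20069 + 1805 = 202495, q_6 = 10*2157 + 194 = 21764.
  i=7: a_7=3, p_7 = 3*202495 + 20069 = 627554, q_7 = 3*21764 + 2157 = 67449.

9/1, 28/3, 93/10, 214/23, 1805/194, 20069/2157, 202495/21764, 627554/67449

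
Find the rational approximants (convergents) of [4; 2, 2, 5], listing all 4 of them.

Using the convergent recurrence p_i = a_i*p_{i-1} + p_{i-2}, q_i = a_i*q_{i-1} + q_{i-2} with p_{-2}=0, p_{-1}=1, q_{-2}=1, q_{-1}=0:
  i=0: a_0=4, p_0 = 4*1 + 0 = 4, q_0 = 4*0 + 1 = 1.
  i=1: a_1=2, p_1 = 2*4 + 1 = 9, q_1 = 2*1 + 0 = 2.
  i=2: a_2=2, p_2 = 2*9 + 4 = 22, q_2 = 2*2 + 1 = 5.
  i=3: a_3=5, p_3 = 5*22 + 9 = 119, q_3 = 5*5 + 2 = 27.

4/1, 9/2, 22/5, 119/27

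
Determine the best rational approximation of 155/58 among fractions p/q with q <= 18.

8/3

Expand x = 155/58 as a continued fraction with the Euclidean algorithm:
  155 = 2*58 + 39, so a_0 = 2.
  58 = 1*39 + 19, so a_1 = 1.
  39 = 2*19 + 1, so a_2 = 2.
  19 = 19*1 + 0, so a_3 = 19.
so x = [2; 1, 2, 19].
Convergents (p_i = a_i*p_{i-1} + p_{i-2}, q_i = a_i*q_{i-1} + q_{i-2} with p_{-2}=0, p_{-1}=1, q_{-2}=1, q_{-1}=0), until the denominator exceeds 18:
  i=0: a_0=2, p_0 = 2*1 + 0 = 2, q_0 = 2*0 + 1 = 1.
  i=1: a_1=1, p_1 = 1*2 + 1 = 3, q_1 = 1*1 + 0 = 1.
  i=2: a_2=2, p_2 = 2*3 + 2 = 8, q_2 = 2*1 + 1 = 3.
  i=3: a_3=19, p_3 = 19*8 + 3 = 155, q_3 = 19*3 + 1 = 58.
q_3 = 58 > 18, so the last convergent with denominator <= 18 is p_2/q_2 = 8/3.
The closest fraction with denominator <= 18 is either p_2/q_2 or the intermediate fraction (k*p_2 + p_1)/(k*q_2 + q_1) with the largest k >= 1 whose denominator stays <= 18; these approach x as k grows, and every other convergent or intermediate fraction in range is farther away.
Largest k: floor((18 - q_1)/q_2) = floor((18 - 1)/3) = 5.
That gives (5*8 + 3)/(5*3 + 1) = 43/16.
Compare the errors: |x - 8/3| = |155*3 - 8*58|/(58*3) = 1/174, and |x - 43/16| = |155*16 - 43*58|/(58*16) = 14/928.
Cross-multiplying, 1*928 = 928 < 2436 = 14*174, so 1/174 is smaller: the convergent 8/3 is closer to x than 43/16.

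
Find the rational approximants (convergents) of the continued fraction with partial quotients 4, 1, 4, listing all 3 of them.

Using the convergent recurrence p_i = a_i*p_{i-1} + p_{i-2}, q_i = a_i*q_{i-1} + q_{i-2} with p_{-2}=0, p_{-1}=1, q_{-2}=1, q_{-1}=0:
  i=0: a_0=4, p_0 = 4*1 + 0 = 4, q_0 = 4*0 + 1 = 1.
  i=1: a_1=1, p_1 = 1*4 + 1 = 5, q_1 = 1*1 + 0 = 1.
  i=2: a_2=4, p_2 = 4*5 + 4 = 24, q_2 = 4*1 + 1 = 5.

4/1, 5/1, 24/5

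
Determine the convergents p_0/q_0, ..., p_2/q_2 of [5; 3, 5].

Using the convergent recurrence p_i = a_i*p_{i-1} + p_{i-2}, q_i = a_i*q_{i-1} + q_{i-2} with p_{-2}=0, p_{-1}=1, q_{-2}=1, q_{-1}=0:
  i=0: a_0=5, p_0 = 5*1 + 0 = 5, q_0 = 5*0 + 1 = 1.
  i=1: a_1=3, p_1 = 3*5 + 1 = 16, q_1 = 3*1 + 0 = 3.
  i=2: a_2=5, p_2 = 5*16 + 5 = 85, q_2 = 5*3 + 1 = 16.

5/1, 16/3, 85/16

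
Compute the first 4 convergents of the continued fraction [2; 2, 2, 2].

2/1, 5/2, 12/5, 29/12

Using the convergent recurrence p_i = a_i*p_{i-1} + p_{i-2}, q_i = a_i*q_{i-1} + q_{i-2} with p_{-2}=0, p_{-1}=1, q_{-2}=1, q_{-1}=0:
  i=0: a_0=2, p_0 = 2*1 + 0 = 2, q_0 = 2*0 + 1 = 1.
  i=1: a_1=2, p_1 = 2*2 + 1 = 5, q_1 = 2*1 + 0 = 2.
  i=2: a_2=2, p_2 = 2*5 + 2 = 12, q_2 = 2*2 + 1 = 5.
  i=3: a_3=2, p_3 = 2*12 + 5 = 29, q_3 = 2*5 + 2 = 12.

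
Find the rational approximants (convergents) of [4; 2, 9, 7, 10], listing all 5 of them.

Using the convergent recurrence p_i = a_i*p_{i-1} + p_{i-2}, q_i = a_i*q_{i-1} + q_{i-2} with p_{-2}=0, p_{-1}=1, q_{-2}=1, q_{-1}=0:
  i=0: a_0=4, p_0 = 4*1 + 0 = 4, q_0 = 4*0 + 1 = 1.
  i=1: a_1=2, p_1 = 2*4 + 1 = 9, q_1 = 2*1 + 0 = 2.
  i=2: a_2=9, p_2 = 9*9 + 4 = 85, q_2 = 9*2 + 1 = 19.
  i=3: a_3=7, p_3 = 7*85 + 9 = 604, q_3 = 7*19 + 2 = 135.
  i=4: a_4=10, p_4 = 10*604 + 85 = 6125, q_4 = 10*135 + 19 = 1369.

4/1, 9/2, 85/19, 604/135, 6125/1369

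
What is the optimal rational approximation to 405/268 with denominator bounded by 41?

Expand x = 405/268 as a continued fraction with the Euclidean algorithm:
  405 = 1*268 + 137, so a_0 = 1.
  268 = 1*137 + 131, so a_1 = 1.
  137 = 1*131 + 6, so a_2 = 1.
  131 = 21*6 + 5, so a_3 = 21.
  6 = 1*5 + 1, so a_4 = 1.
  5 = 5*1 + 0, so a_5 = 5.
so x = [1; 1, 1, 21, 1, 5].
Convergents (p_i = a_i*p_{i-1} + p_{i-2}, q_i = a_i*q_{i-1} + q_{i-2} with p_{-2}=0, p_{-1}=1, q_{-2}=1, q_{-1}=0), until the denominator exceeds 41:
  i=0: a_0=1, p_0 = 1*1 + 0 = 1, q_0 = 1*0 + 1 = 1.
  i=1: a_1=1, p_1 = 1*1 + 1 = 2, q_1 = 1*1 + 0 = 1.
  i=2: a_2=1, p_2 = 1*2 + 1 = 3, q_2 = 1*1 + 1 = 2.
  i=3: a_3=21, p_3 = 21*3 + 2 = 65, q_3 = 21*2 + 1 = 43.
q_3 = 43 > 41, so the last convergent with denominator <= 41 is p_2/q_2 = 3/2.
The closest fraction with denominator <= 41 is either p_2/q_2 or the intermediate fraction (k*p_2 + p_1)/(k*q_2 + q_1) with the largest k >= 1 whose denominator stays <= 41; these approach x as k grows, and every other convergent or intermediate fraction in range is farther away.
Largest k: floor((41 - q_1)/q_2) = floor((41 - 1)/2) = 20.
That gives (20*3 + 2)/(20*2 + 1) = 62/41.
Compare the errors: |x - 3/2| = |405*2 - 3*268|/(268*2) = 6/536, and |x - 62/41| = |405*41 - 62*268|/(268*41) = 11/10988.
Cross-multiplying, 11*536 = 5896 < 65928 = 6*10988, so 11/10988 is smaller: the intermediate fraction 62/41 is closer to x than 3/2.

62/41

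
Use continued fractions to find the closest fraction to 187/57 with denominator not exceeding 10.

23/7

Expand x = 187/57 as a continued fraction with the Euclidean algorithm:
  187 = 3*57 + 16, so a_0 = 3.
  57 = 3*16 + 9, so a_1 = 3.
  16 = 1*9 + 7, so a_2 = 1.
  9 = 1*7 + 2, so a_3 = 1.
  7 = 3*2 + 1, so a_4 = 3.
  2 = 2*1 + 0, so a_5 = 2.
so x = [3; 3, 1, 1, 3, 2].
Convergents (p_i = a_i*p_{i-1} + p_{i-2}, q_i = a_i*q_{i-1} + q_{i-2} with p_{-2}=0, p_{-1}=1, q_{-2}=1, q_{-1}=0), until the denominator exceeds 10:
  i=0: a_0=3, p_0 = 3*1 + 0 = 3, q_0 = 3*0 + 1 = 1.
  i=1: a_1=3, p_1 = 3*3 + 1 = 10, q_1 = 3*1 + 0 = 3.
  i=2: a_2=1, p_2 = 1*10 + 3 = 13, q_2 = 1*3 + 1 = 4.
  i=3: a_3=1, p_3 = 1*13 + 10 = 23, q_3 = 1*4 + 3 = 7.
  i=4: a_4=3, p_4 = 3*23 + 13 = 82, q_4 = 3*7 + 4 = 25.
q_4 = 25 > 10, so the last convergent with denominator <= 10 is p_3/q_3 = 23/7.
The closest fraction with denominator <= 10 is either p_3/q_3 or the intermediate fraction (k*p_3 + p_2)/(k*q_3 + q_2) with the largest k >= 1 whose denominator stays <= 10; these approach x as k grows, and every other convergent or intermediate fraction in range is farther away.
Largest k: floor((10 - q_2)/q_3) = floor((10 - 4)/7) = 0.
Since k = 0, no intermediate fraction beyond p_3/q_3 has denominator <= 10, so the convergent 23/7 is the closest (its error is |187*7 - 23*57|/(57*7) = 2/399).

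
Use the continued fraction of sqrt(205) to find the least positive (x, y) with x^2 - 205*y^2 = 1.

First expand sqrt(205) as a continued fraction. With x_i = (sqrt(205) + m_i)/d_i and (m_0, d_0) = (0, 1): a_0 = floor(sqrt(205)) = 14, since 14^2 = 196 <= 205 < 225 = 15^2.
Iterate m_{i+1} = d_i*a_i - m_i, d_{i+1} = (205 - m_{i+1}^2)/d_i, a_{i+1} = floor((a_0 + m_{i+1})/d_{i+1}):
  m_1 = 1*14 - 0 = 14, d_1 = (205 - 14^2)/1 = 9/1 = 9, a_1 = floor((14 + 14)/9) = 3.
  m_2 = 9*3 - 14 = 13, d_2 = (205 - 13^2)/9 = 36/9 = 4, a_2 = floor((14 + 13)/4) = 6.
  m_3 = 4*6 - 13 = 11, d_3 = (205 - 11^2)/4 = 84/4 = 21, a_3 = floor((14 + 11)/21) = 1.
  m_4 = 21*1 - 11 = 10, d_4 = (205 - 10^2)/21 = 105/21 = 5, a_4 = floor((14 + 10)/5) = 4.
  m_5 = 5*4 - 10 = 10, d_5 = (205 - 10^2)/5 = 105/5 = 21, a_5 = floor((14 + 10)/21) = 1.
  m_6 = 21*1 - 10 = 11, d_6 = (205 - 11^2)/21 = 84/21 = 4, a_6 = floor((14 + 11)/4) = 6.
  m_7 = 4*6 - 11 = 13, d_7 = (205 - 13^2)/4 = 36/4 = 9, a_7 = floor((14 + 13)/9) = 3.
  m_8 = 9*3 - 13 = 14, d_8 = (205 - 14^2)/9 = 9/9 = 1, a_8 = floor((14 + 14)/1) = 28.
  m_9 = 1*28 - 14 = 14, d_9 = (205 - 14^2)/1 = 9/1 = 9: (m_9, d_9) = (m_1, d_1) = (14, 9), so from here the quotients repeat a_1, ..., a_8; the period length is 8.
So sqrt(205) = [14; (3, 6, 1, 4, 1, 6, 3, 28)] with period length k = 8.
k is even, so the fundamental solution of x^2 - 205y^2 = 1 is (p_{k-1}, q_{k-1}) = (p_7, q_7); compute convergents through index 7.
Convergents (p_i = a_i*p_{i-1} + p_{i-2}, q_i = a_i*q_{i-1} + q_{i-2} with p_{-2}=0, p_{-1}=1, q_{-2}=1, q_{-1}=0):
  i=0: a_0=14, p_0 = 14*1 + 0 = 14, q_0 = 14*0 + 1 = 1.
  i=1: a_1=3, p_1 = 3*14 + 1 = 43, q_1 = 3*1 + 0 = 3.
  i=2: a_2=6, p_2 = 6*43 + 14 = 272, q_2 = 6*3 + 1 = 19.
  i=3: a_3=1, p_3 = 1*272 + 43 = 315, q_3 = 1*19 + 3 = 22.
  i=4: a_4=4, p_4 = 4*315 + 272 = 1532, q_4 = 4*22 + 19 = 107.
  i=5: a_5=1, p_5 = 1*1532 + 315 = 1847, q_5 = 1*107 + 22 = 129.
  i=6: a_6=6, p_6 = 6*1847 + 1532 = 12614, q_6 = 6*129 + 107 = 881.
  i=7: a_7=3, p_7 = 3*12614 + 1847 = 39689, q_7 = 3*881 + 129 = 2772.
Check: 39689^2 - 205*2772^2 = 1575216721 - 1575216720 = 1, so (x, y) = (39689, 2772) solves the equation, and by the theorem it is the least positive solution.

(x, y) = (39689, 2772)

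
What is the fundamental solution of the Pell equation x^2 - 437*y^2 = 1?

(x, y) = (4599, 220)

First expand sqrt(437) as a continued fraction. With x_i = (sqrt(437) + m_i)/d_i and (m_0, d_0) = (0, 1): a_0 = floor(sqrt(437)) = 20, since 20^2 = 400 <= 437 < 441 = 21^2.
Iterate m_{i+1} = d_i*a_i - m_i, d_{i+1} = (437 - m_{i+1}^2)/d_i, a_{i+1} = floor((a_0 + m_{i+1})/d_{i+1}):
  m_1 = 1*20 - 0 = 20, d_1 = (437 - 20^2)/1 = 37/1 = 37, a_1 = floor((20 + 20)/37) = 1.
  m_2 = 37*1 - 20 = 17, d_2 = (437 - 17^2)/37 = 148/37 = 4, a_2 = floor((20 + 17)/4) = 9.
  m_3 = 4*9 - 17 = 19, d_3 = (437 - 19^2)/4 = 76/4 = 19, a_3 = floor((20 + 19)/19) = 2.
  m_4 = 19*2 - 19 = 19, d_4 = (437 - 19^2)/19 = 76/19 = 4, a_4 = floor((20 + 19)/4) = 9.
  m_5 = 4*9 - 19 = 17, d_5 = (437 - 17^2)/4 = 148/4 = 37, a_5 = floor((20 + 17)/37) = 1.
  m_6 = 37*1 - 17 = 20, d_6 = (437 - 20^2)/37 = 37/37 = 1, a_6 = floor((20 + 20)/1) = 40.
  m_7 = 1*40 - 20 = 20, d_7 = (437 - 20^2)/1 = 37/1 = 37: (m_7, d_7) = (m_1, d_1) = (20, 37), so from here the quotients repeat a_1, ..., a_6; the period length is 6.
So sqrt(437) = [20; (1, 9, 2, 9, 1, 40)] with period length k = 6.
k is even, so the fundamental solution of x^2 - 437y^2 = 1 is (p_{k-1}, q_{k-1}) = (p_5, q_5); compute convergents through index 5.
Convergents (p_i = a_i*p_{i-1} + p_{i-2}, q_i = a_i*q_{i-1} + q_{i-2} with p_{-2}=0, p_{-1}=1, q_{-2}=1, q_{-1}=0):
  i=0: a_0=20, p_0 = 20*1 + 0 = 20, q_0 = 20*0 + 1 = 1.
  i=1: a_1=1, p_1 = 1*20 + 1 = 21, q_1 = 1*1 + 0 = 1.
  i=2: a_2=9, p_2 = 9*21 + 20 = 209, q_2 = 9*1 + 1 = 10.
  i=3: a_3=2, p_3 = 2*209 + 21 = 439, q_3 = 2*10 + 1 = 21.
  i=4: a_4=9, p_4 = 9*439 + 209 = 4160, q_4 = 9*21 + 10 = 199.
  i=5: a_5=1, p_5 = 1*4160 + 439 = 4599, q_5 = 1*199 + 21 = 220.
Check: 4599^2 - 437*220^2 = 21150801 - 21150800 = 1, so (x, y) = (4599, 220) solves the equation, and by the theorem it is the least positive solution.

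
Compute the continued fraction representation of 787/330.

[2; 2, 1, 1, 2, 25]

Run the Euclidean algorithm on 787 and 330; the successive quotients are the partial quotients a_0, a_1, ... (each step inverts the fractional part left over by the previous one):
  787 = 2*330 + 127, so a_0 = 2.
  330 = 2*127 + 76, so a_1 = 2.
  127 = 1*76 + 51, so a_2 = 1.
  76 = 1*51 + 25, so a_3 = 1.
  51 = 2*25 + 1, so a_4 = 2.
  25 = 25*1 + 0, so a_5 = 25.
The remainder reaches 0 after 6 divisions, so the expansion has 6 partial quotients, read off in order.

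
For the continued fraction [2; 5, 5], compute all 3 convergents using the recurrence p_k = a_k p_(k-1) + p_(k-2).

Using the convergent recurrence p_i = a_i*p_{i-1} + p_{i-2}, q_i = a_i*q_{i-1} + q_{i-2} with p_{-2}=0, p_{-1}=1, q_{-2}=1, q_{-1}=0:
  i=0: a_0=2, p_0 = 2*1 + 0 = 2, q_0 = 2*0 + 1 = 1.
  i=1: a_1=5, p_1 = 5*2 + 1 = 11, q_1 = 5*1 + 0 = 5.
  i=2: a_2=5, p_2 = 5*11 + 2 = 57, q_2 = 5*5 + 1 = 26.

2/1, 11/5, 57/26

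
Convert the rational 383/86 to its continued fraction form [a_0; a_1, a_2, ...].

[4; 2, 4, 1, 7]

Run the Euclidean algorithm on 383 and 86; the successive quotients are the partial quotients a_0, a_1, ... (each step inverts the fractional part left over by the previous one):
  383 = 4*86 + 39, so a_0 = 4.
  86 = 2*39 + 8, so a_1 = 2.
  39 = 4*8 + 7, so a_2 = 4.
  8 = 1*7 + 1, so a_3 = 1.
  7 = 7*1 + 0, so a_4 = 7.
The remainder reaches 0 after 5 divisions, so the expansion has 5 partial quotients, read off in order.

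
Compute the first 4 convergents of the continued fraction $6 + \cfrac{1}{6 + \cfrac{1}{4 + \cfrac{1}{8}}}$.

Using the convergent recurrence p_i = a_i*p_{i-1} + p_{i-2}, q_i = a_i*q_{i-1} + q_{i-2} with p_{-2}=0, p_{-1}=1, q_{-2}=1, q_{-1}=0:
  i=0: a_0=6, p_0 = 6*1 + 0 = 6, q_0 = 6*0 + 1 = 1.
  i=1: a_1=6, p_1 = 6*6 + 1 = 37, q_1 = 6*1 + 0 = 6.
  i=2: a_2=4, p_2 = 4*37 + 6 = 154, q_2 = 4*6 + 1 = 25.
  i=3: a_3=8, p_3 = 8*154 + 37 = 1269, q_3 = 8*25 + 6 = 206.

6/1, 37/6, 154/25, 1269/206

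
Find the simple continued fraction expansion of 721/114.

Run the Euclidean algorithm on 721 and 114; the successive quotients are the partial quotients a_0, a_1, ... (each step inverts the fractional part left over by the previous one):
  721 = 6*114 + 37, so a_0 = 6.
  114 = 3*37 + 3, so a_1 = 3.
  37 = 12*3 + 1, so a_2 = 12.
  3 = 3*1 + 0, so a_3 = 3.
The remainder reaches 0 after 4 divisions, so the expansion has 4 partial quotients, read off in order.

[6; 3, 12, 3]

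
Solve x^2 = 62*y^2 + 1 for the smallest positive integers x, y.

(x, y) = (63, 8)

First expand sqrt(62) as a continued fraction. With x_i = (sqrt(62) + m_i)/d_i and (m_0, d_0) = (0, 1): a_0 = floor(sqrt(62)) = 7, since 7^2 = 49 <= 62 < 64 = 8^2.
Iterate m_{i+1} = d_i*a_i - m_i, d_{i+1} = (62 - m_{i+1}^2)/d_i, a_{i+1} = floor((a_0 + m_{i+1})/d_{i+1}):
  m_1 = 1*7 - 0 = 7, d_1 = (62 - 7^2)/1 = 13/1 = 13, a_1 = floor((7 + 7)/13) = 1.
  m_2 = 13*1 - 7 = 6, d_2 = (62 - 6^2)/13 = 26/13 = 2, a_2 = floor((7 + 6)/2) = 6.
  m_3 = 2*6 - 6 = 6, d_3 = (62 - 6^2)/2 = 26/2 = 13, a_3 = floor((7 + 6)/13) = 1.
  m_4 = 13*1 - 6 = 7, d_4 = (62 - 7^2)/13 = 13/13 = 1, a_4 = floor((7 + 7)/1) = 14.
  m_5 = 1*14 - 7 = 7, d_5 = (62 - 7^2)/1 = 13/1 = 13: (m_5, d_5) = (m_1, d_1) = (7, 13), so from here the quotients repeat a_1, ..., a_4; the period length is 4.
So sqrt(62) = [7; (1, 6, 1, 14)] with period length k = 4.
k is even, so the fundamental solution of x^2 - 62y^2 = 1 is (p_{k-1}, q_{k-1}) = (p_3, q_3); compute convergents through index 3.
Convergents (p_i = a_i*p_{i-1} + p_{i-2}, q_i = a_i*q_{i-1} + q_{i-2} with p_{-2}=0, p_{-1}=1, q_{-2}=1, q_{-1}=0):
  i=0: a_0=7, p_0 = 7*1 + 0 = 7, q_0 = 7*0 + 1 = 1.
  i=1: a_1=1, p_1 = 1*7 + 1 = 8, q_1 = 1*1 + 0 = 1.
  i=2: a_2=6, p_2 = 6*8 + 7 = 55, q_2 = 6*1 + 1 = 7.
  i=3: a_3=1, p_3 = 1*55 + 8 = 63, q_3 = 1*7 + 1 = 8.
Check: 63^2 - 62*8^2 = 3969 - 3968 = 1, so (x, y) = (63, 8) solves the equation, and by the theorem it is the least positive solution.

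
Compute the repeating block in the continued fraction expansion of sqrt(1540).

[39; (4, 8, 2, 8, 4, 78)]

Write x_i = (sqrt(1540) + m_i)/d_i with (m_0, d_0) = (0, 1). a_0 = floor(sqrt(1540)) = 39, since 39^2 = 1521 <= 1540 < 1600 = 40^2.
Iterate m_{i+1} = d_i*a_i - m_i, d_{i+1} = (1540 - m_{i+1}^2)/d_i, a_{i+1} = floor((a_0 + m_{i+1})/d_{i+1}):
  m_1 = 1*39 - 0 = 39, d_1 = (1540 - 39^2)/1 = 19/1 = 19, a_1 = floor((39 + 39)/19) = 4.
  m_2 = 19*4 - 39 = 37, d_2 = (1540 - 37^2)/19 = 171/19 = 9, a_2 = floor((39 + 37)/9) = 8.
  m_3 = 9*8 - 37 = 35, d_3 = (1540 - 35^2)/9 = 315/9 = 35, a_3 = floor((39 + 35)/35) = 2.
  m_4 = 35*2 - 35 = 35, d_4 = (1540 - 35^2)/35 = 315/35 = 9, a_4 = floor((39 + 35)/9) = 8.
  m_5 = 9*8 - 35 = 37, d_5 = (1540 - 37^2)/9 = 171/9 = 19, a_5 = floor((39 + 37)/19) = 4.
  m_6 = 19*4 - 37 = 39, d_6 = (1540 - 39^2)/19 = 19/19 = 1, a_6 = floor((39 + 39)/1) = 78.
  m_7 = 1*78 - 39 = 39, d_7 = (1540 - 39^2)/1 = 19/1 = 19: (m_7, d_7) = (m_1, d_1) = (39, 19), so from here the quotients repeat a_1, ..., a_6; the period length is 6.
Hence the expansion of sqrt(1540) is a_0 = 39 followed by the repeating block 4, 8, 2, 8, 4, 78 (period 6).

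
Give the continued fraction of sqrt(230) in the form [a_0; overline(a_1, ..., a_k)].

Write x_i = (sqrt(230) + m_i)/d_i with (m_0, d_0) = (0, 1). a_0 = floor(sqrt(230)) = 15, since 15^2 = 225 <= 230 < 256 = 16^2.
Iterate m_{i+1} = d_i*a_i - m_i, d_{i+1} = (230 - m_{i+1}^2)/d_i, a_{i+1} = floor((a_0 + m_{i+1})/d_{i+1}):
  m_1 = 1*15 - 0 = 15, d_1 = (230 - 15^2)/1 = 5/1 = 5, a_1 = floor((15 + 15)/5) = 6.
  m_2 = 5*6 - 15 = 15, d_2 = (230 - 15^2)/5 = 5/5 = 1, a_2 = floor((15 + 15)/1) = 30.
  m_3 = 1*30 - 15 = 15, d_3 = (230 - 15^2)/1 = 5/1 = 5: (m_3, d_3) = (m_1, d_1) = (15, 5), so from here the quotients repeat a_1, a_2; the period length is 2.
Hence the expansion of sqrt(230) is a_0 = 15 followed by the repeating block 6, 30 (period 2).

[15; overline(6, 30)]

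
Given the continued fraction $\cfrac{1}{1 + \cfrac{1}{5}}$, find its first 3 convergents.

0/1, 1/1, 5/6

Using the convergent recurrence p_i = a_i*p_{i-1} + p_{i-2}, q_i = a_i*q_{i-1} + q_{i-2} with p_{-2}=0, p_{-1}=1, q_{-2}=1, q_{-1}=0:
  i=0: a_0=0, p_0 = 0*1 + 0 = 0, q_0 = 0*0 + 1 = 1.
  i=1: a_1=1, p_1 = 1*0 + 1 = 1, q_1 = 1*1 + 0 = 1.
  i=2: a_2=5, p_2 = 5*1 + 0 = 5, q_2 = 5*1 + 1 = 6.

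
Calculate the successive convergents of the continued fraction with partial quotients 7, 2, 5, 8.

7/1, 15/2, 82/11, 671/90

Using the convergent recurrence p_i = a_i*p_{i-1} + p_{i-2}, q_i = a_i*q_{i-1} + q_{i-2} with p_{-2}=0, p_{-1}=1, q_{-2}=1, q_{-1}=0:
  i=0: a_0=7, p_0 = 7*1 + 0 = 7, q_0 = 7*0 + 1 = 1.
  i=1: a_1=2, p_1 = 2*7 + 1 = 15, q_1 = 2*1 + 0 = 2.
  i=2: a_2=5, p_2 = 5*15 + 7 = 82, q_2 = 5*2 + 1 = 11.
  i=3: a_3=8, p_3 = 8*82 + 15 = 671, q_3 = 8*11 + 2 = 90.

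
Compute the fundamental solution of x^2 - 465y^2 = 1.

First expand sqrt(465) as a continued fraction. With x_i = (sqrt(465) + m_i)/d_i and (m_0, d_0) = (0, 1): a_0 = floor(sqrt(465)) = 21, since 21^2 = 441 <= 465 < 484 = 22^2.
Iterate m_{i+1} = d_i*a_i - m_i, d_{i+1} = (465 - m_{i+1}^2)/d_i, a_{i+1} = floor((a_0 + m_{i+1})/d_{i+1}):
  m_1 = 1*21 - 0 = 21, d_1 = (465 - 21^2)/1 = 24/1 = 24, a_1 = floor((21 + 21)/24) = 1.
  m_2 = 24*1 - 21 = 3, d_2 = (465 - 3^2)/24 = 456/24 = 19, a_2 = floor((21 + 3)/19) = 1.
  m_3 = 19*1 - 3 = 16, d_3 = (465 - 16^2)/19 = 209/19 = 11, a_3 = floor((21 + 16)/11) = 3.
  m_4 = 11*3 - 16 = 17, d_4 = (465 - 17^2)/11 = 176/11 = 16, a_4 = floor((21 + 17)/16) = 2.
  m_5 = 16*2 - 17 = 15, d_5 = (465 - 15^2)/16 = 240/16 = 15, a_5 = floor((21 + 15)/15) = 2.
  m_6 = 15*2 - 15 = 15, d_6 = (465 - 15^2)/15 = 240/15 = 16, a_6 = floor((21 + 15)/16) = 2.
  m_7 = 16*2 - 15 = 17, d_7 = (465 - 17^2)/16 = 176/16 = 11, a_7 = floor((21 + 17)/11) = 3.
  m_8 = 11*3 - 17 = 16, d_8 = (465 - 16^2)/11 = 209/11 = 19, a_8 = floor((21 + 16)/19) = 1.
  m_9 = 19*1 - 16 = 3, d_9 = (465 - 3^2)/19 = 456/19 = 24, a_9 = floor((21 + 3)/24) = 1.
  m_10 = 24*1 - 3 = 21, d_10 = (465 - 21^2)/24 = 24/24 = 1, a_10 = floor((21 + 21)/1) = 42.
  m_11 = 1*42 - 21 = 21, d_11 = (465 - 21^2)/1 = 24/1 = 24: (m_11, d_11) = (m_1, d_1) = (21, 24), so from here the quotients repeat a_1, ..., a_10; the period length is 10.
So sqrt(465) = [21; (1, 1, 3, 2, 2, 2, 3, 1, 1, 42)] with period length k = 10.
k is even, so the fundamental solution of x^2 - 465y^2 = 1 is (p_{k-1}, q_{k-1}) = (p_9, q_9); compute convergents through index 9.
Convergents (p_i = a_i*p_{i-1} + p_{i-2}, q_i = a_i*q_{i-1} + q_{i-2} with p_{-2}=0, p_{-1}=1, q_{-2}=1, q_{-1}=0):
  i=0: a_0=21, p_0 = 21*1 + 0 = 21, q_0 = 21*0 + 1 = 1.
  i=1: a_1=1, p_1 = 1*21 + 1 = 22, q_1 = 1*1 + 0 = 1.
  i=2: a_2=1, p_2 = 1*22 + 21 = 43, q_2 = 1*1 + 1 = 2.
  i=3: a_3=3, p_3 = 3*43 + 22 = 151, q_3 = 3*2 + 1 = 7.
  i=4: a_4=2, p_4 = 2*151 + 43 = 345, q_4 = 2*7 + 2 = 16.
  i=5: a_5=2, p_5 = 2*345 + 151 = 841, q_5 = 2*16 + 7 = 39.
  i=6: a_6=2, p_6 = 2*841 + 345 = 2027, q_6 = 2*39 + 16 = 94.
  i=7: a_7=3, p_7 = 3*2027 + 841 = 6922, q_7 = 3*94 + 39 = 321.
  i=8: a_8=1, p_8 = 1*6922 + 2027 = 8949, q_8 = 1*321 + 94 = 415.
  i=9: a_9=1, p_9 = 1*8949 + 6922 = 15871, q_9 = 1*415 + 321 = 736.
Check: 15871^2 - 465*736^2 = 251888641 - 251888640 = 1, so (x, y) = (15871, 736) solves the equation, and by the theorem it is the least positive solution.

(x, y) = (15871, 736)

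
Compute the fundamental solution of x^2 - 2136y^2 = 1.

(x, y) = (3678725, 79597)

First expand sqrt(2136) as a continued fraction. With x_i = (sqrt(2136) + m_i)/d_i and (m_0, d_0) = (0, 1): a_0 = floor(sqrt(2136)) = 46, since 46^2 = 2116 <= 2136 < 2209 = 47^2.
Iterate m_{i+1} = d_i*a_i - m_i, d_{i+1} = (2136 - m_{i+1}^2)/d_i, a_{i+1} = floor((a_0 + m_{i+1})/d_{i+1}):
  m_1 = 1*46 - 0 = 46, d_1 = (2136 - 46^2)/1 = 20/1 = 20, a_1 = floor((46 + 46)/20) = 4.
  m_2 = 20*4 - 46 = 34, d_2 = (2136 - 34^2)/20 = 980/20 = 49, a_2 = floor((46 + 34)/49) = 1.
  m_3 = 49*1 - 34 = 15, d_3 = (2136 - 15^2)/49 = 1911/49 = 39, a_3 = floor((46 + 15)/39) = 1.
  m_4 = 39*1 - 15 = 24, d_4 = (2136 - 24^2)/39 = 1560/39 = 40, a_4 = floor((46 + 24)/40) = 1.
  m_5 = 40*1 - 24 = 16, d_5 = (2136 - 16^2)/40 = 1880/40 = 47, a_5 = floor((46 + 16)/47) = 1.
  m_6 = 47*1 - 16 = 31, d_6 = (2136 - 31^2)/47 = 1175/47 = 25, a_6 = floor((46 + 31)/25) = 3.
  m_7 = 25*3 - 31 = 44, d_7 = (2136 - 44^2)/25 = 200/25 = 8, a_7 = floor((46 + 44)/8) = 11.
  m_8 = 8*11 - 44 = 44, d_8 = (2136 - 44^2)/8 = 200/8 = 25, a_8 = floor((46 + 44)/25) = 3.
  m_9 = 25*3 - 44 = 31, d_9 = (2136 - 31^2)/25 = 1175/25 = 47, a_9 = floor((46 + 31)/47) = 1.
  m_10 = 47*1 - 31 = 16, d_10 = (2136 - 16^2)/47 = 1880/47 = 40, a_10 = floor((46 + 16)/40) = 1.
  m_11 = 40*1 - 16 = 24, d_11 = (2136 - 24^2)/40 = 1560/40 = 39, a_11 = floor((46 + 24)/39) = 1.
  m_12 = 39*1 - 24 = 15, d_12 = (2136 - 15^2)/39 = 1911/39 = 49, a_12 = floor((46 + 15)/49) = 1.
  m_13 = 49*1 - 15 = 34, d_13 = (2136 - 34^2)/49 = 980/49 = 20, a_13 = floor((46 + 34)/20) = 4.
  m_14 = 20*4 - 34 = 46, d_14 = (2136 - 46^2)/20 = 20/20 = 1, a_14 = floor((46 + 46)/1) = 92.
  m_15 = 1*92 - 46 = 46, d_15 = (2136 - 46^2)/1 = 20/1 = 20: (m_15, d_15) = (m_1, d_1) = (46, 20), so from here the quotients repeat a_1, ..., a_14; the period length is 14.
So sqrt(2136) = [46; (4, 1, 1, 1, 1, 3, 11, 3, 1, 1, 1, 1, 4, 92)] with period length k = 14.
k is even, so the fundamental solution of x^2 - 2136y^2 = 1 is (p_{k-1}, q_{k-1}) = (p_13, q_13); compute convergents through index 13.
Convergents (p_i = a_i*p_{i-1} + p_{i-2}, q_i = a_i*q_{i-1} + q_{i-2} with p_{-2}=0, p_{-1}=1, q_{-2}=1, q_{-1}=0):
  i=0: a_0=46, p_0 = 46*1 + 0 = 46, q_0 = 46*0 + 1 = 1.
  i=1: a_1=4, p_1 = 4*46 + 1 = 185, q_1 = 4*1 + 0 = 4.
  i=2: a_2=1, p_2 = 1*185 + 46 = 231, q_2 = 1*4 + 1 = 5.
  i=3: a_3=1, p_3 = 1*231 + 185 = 416, q_3 = 1*5 + 4 = 9.
  i=4: a_4=1, p_4 = 1*416 + 231 = 647, q_4 = 1*9 + 5 = 14.
  i=5: a_5=1, p_5 = 1*647 + 416 = 1063, q_5 = 1*14 + 9 = 23.
  i=6: a_6=3, p_6 = 3*1063 + 647 = 3836, q_6 = 3*23 + 14 = 83.
  i=7: a_7=11, p_7 = 11*3836 + 1063 = 43259, q_7 = 11*83 + 23 = 936.
  i=8: a_8=3, p_8 = 3*43259 + 3836 = 133613, q_8 = 3*936 + 83 = 2891.
  i=9: a_9=1, p_9 = 1*133613 + 43259 = 176872, q_9 = 1*2891 + 936 = 3827.
  i=10: a_10=1, p_10 = 1*176872 + 133613 = 310485, q_10 = 1*3827 + 2891 = 6718.
  i=11: a_11=1, p_11 = 1*310485 + 176872 = 487357, q_11 = 1*6718 + 3827 = 10545.
  i=12: a_12=1, p_12 = 1*487357 + 310485 = 797842, q_12 = 1*10545 + 6718 = 17263.
  i=13: a_13=4, p_13 = 4*797842 + 487357 = 3678725, q_13 = 4*17263 + 10545 = 79597.
Check: 3678725^2 - 2136*79597^2 = 13533017625625 - 13533017625624 = 1, so (x, y) = (3678725, 79597) solves the equation, and by the theorem it is the least positive solution.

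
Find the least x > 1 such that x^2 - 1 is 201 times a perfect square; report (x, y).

(x, y) = (515095, 36332)

First expand sqrt(201) as a continued fraction. With x_i = (sqrt(201) + m_i)/d_i and (m_0, d_0) = (0, 1): a_0 = floor(sqrt(201)) = 14, since 14^2 = 196 <= 201 < 225 = 15^2.
Iterate m_{i+1} = d_i*a_i - m_i, d_{i+1} = (201 - m_{i+1}^2)/d_i, a_{i+1} = floor((a_0 + m_{i+1})/d_{i+1}):
  m_1 = 1*14 - 0 = 14, d_1 = (201 - 14^2)/1 = 5/1 = 5, a_1 = floor((14 + 14)/5) = 5.
  m_2 = 5*5 - 14 = 11, d_2 = (201 - 11^2)/5 = 80/5 = 16, a_2 = floor((14 + 11)/16) = 1.
  m_3 = 16*1 - 11 = 5, d_3 = (201 - 5^2)/16 = 176/16 = 11, a_3 = floor((14 + 5)/11) = 1.
  m_4 = 11*1 - 5 = 6, d_4 = (201 - 6^2)/11 = 165/11 = 15, a_4 = floor((14 + 6)/15) = 1.
  m_5 = 15*1 - 6 = 9, d_5 = (201 - 9^2)/15 = 120/15 = 8, a_5 = floor((14 + 9)/8) = 2.
  m_6 = 8*2 - 9 = 7, d_6 = (201 - 7^2)/8 = 152/8 = 19, a_6 = floor((14 + 7)/19) = 1.
  m_7 = 19*1 - 7 = 12, d_7 = (201 - 12^2)/19 = 57/19 = 3, a_7 = floor((14 + 12)/3) = 8.
  m_8 = 3*8 - 12 = 12, d_8 = (201 - 12^2)/3 = 57/3 = 19, a_8 = floor((14 + 12)/19) = 1.
  m_9 = 19*1 - 12 = 7, d_9 = (201 - 7^2)/19 = 152/19 = 8, a_9 = floor((14 + 7)/8) = 2.
  m_10 = 8*2 - 7 = 9, d_10 = (201 - 9^2)/8 = 120/8 = 15, a_10 = floor((14 + 9)/15) = 1.
  m_11 = 15*1 - 9 = 6, d_11 = (201 - 6^2)/15 = 165/15 = 11, a_11 = floor((14 + 6)/11) = 1.
  m_12 = 11*1 - 6 = 5, d_12 = (201 - 5^2)/11 = 176/11 = 16, a_12 = floor((14 + 5)/16) = 1.
  m_13 = 16*1 - 5 = 11, d_13 = (201 - 11^2)/16 = 80/16 = 5, a_13 = floor((14 + 11)/5) = 5.
  m_14 = 5*5 - 11 = 14, d_14 = (201 - 14^2)/5 = 5/5 = 1, a_14 = floor((14 + 14)/1) = 28.
  m_15 = 1*28 - 14 = 14, d_15 = (201 - 14^2)/1 = 5/1 = 5: (m_15, d_15) = (m_1, d_1) = (14, 5), so from here the quotients repeat a_1, ..., a_14; the period length is 14.
So sqrt(201) = [14; (5, 1, 1, 1, 2, 1, 8, 1, 2, 1, 1, 1, 5, 28)] with period length k = 14.
k is even, so the fundamental solution of x^2 - 201y^2 = 1 is (p_{k-1}, q_{k-1}) = (p_13, q_13); compute convergents through index 13.
Convergents (p_i = a_i*p_{i-1} + p_{i-2}, q_i = a_i*q_{i-1} + q_{i-2} with p_{-2}=0, p_{-1}=1, q_{-2}=1, q_{-1}=0):
  i=0: a_0=14, p_0 = 14*1 + 0 = 14, q_0 = 14*0 + 1 = 1.
  i=1: a_1=5, p_1 = 5*14 + 1 = 71, q_1 = 5*1 + 0 = 5.
  i=2: a_2=1, p_2 = 1*71 + 14 = 85, q_2 = 1*5 + 1 = 6.
  i=3: a_3=1, p_3 = 1*85 + 71 = 156, q_3 = 1*6 + 5 = 11.
  i=4: a_4=1, p_4 = 1*156 + 85 = 241, q_4 = 1*11 + 6 = 17.
  i=5: a_5=2, p_5 = 2*241 + 156 = 638, q_5 = 2*17 + 11 = 45.
  i=6: a_6=1, p_6 = 1*638 + 241 = 879, q_6 = 1*45 + 17 = 62.
  i=7: a_7=8, p_7 = 8*879 + 638 = 7670, q_7 = 8*62 + 45 = 541.
  i=8: a_8=1, p_8 = 1*7670 + 879 = 8549, q_8 = 1*541 + 62 = 603.
  i=9: a_9=2, p_9 = 2*8549 + 7670 = 24768, q_9 = 2*603 + 541 = 1747.
  i=10: a_10=1, p_10 = 1*24768 + 8549 = 33317, q_10 = 1*1747 + 603 = 2350.
  i=11: a_11=1, p_11 = 1*33317 + 24768 = 58085, q_11 = 1*2350 + 1747 = 4097.
  i=12: a_12=1, p_12 = 1*58085 + 33317 = 91402, q_12 = 1*4097 + 2350 = 6447.
  i=13: a_13=5, p_13 = 5*91402 + 58085 = 515095, q_13 = 5*6447 + 4097 = 36332.
Check: 515095^2 - 201*36332^2 = 265322859025 - 265322859024 = 1, so (x, y) = (515095, 36332) solves the equation, and by the theorem it is the least positive solution.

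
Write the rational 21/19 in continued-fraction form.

[1; 9, 2]

Run the Euclidean algorithm on 21 and 19; the successive quotients are the partial quotients a_0, a_1, ... (each step inverts the fractional part left over by the previous one):
  21 = 1*19 + 2, so a_0 = 1.
  19 = 9*2 + 1, so a_1 = 9.
  2 = 2*1 + 0, so a_2 = 2.
The remainder reaches 0 after 3 divisions, so the expansion has 3 partial quotients, read off in order.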